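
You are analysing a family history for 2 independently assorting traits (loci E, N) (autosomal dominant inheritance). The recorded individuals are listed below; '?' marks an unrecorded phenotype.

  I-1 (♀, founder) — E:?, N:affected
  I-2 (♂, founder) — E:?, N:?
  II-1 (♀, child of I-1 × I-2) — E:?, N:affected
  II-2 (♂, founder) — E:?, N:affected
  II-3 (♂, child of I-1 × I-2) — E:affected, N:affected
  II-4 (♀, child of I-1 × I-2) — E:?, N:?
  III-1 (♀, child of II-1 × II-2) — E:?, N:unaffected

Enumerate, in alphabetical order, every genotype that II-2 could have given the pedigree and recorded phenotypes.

II-2 ∈ {EE Nn, Ee Nn, ee Nn}

E/I-1 ? ·: ee|Ee|EE
E/I-2 ? ·: ee|Ee|EE
E/II-1 ? I-1×I-2: ee|Ee|EE
E/II-2 ? ·: ee|Ee|EE
E/II-3 aff I-1×I-2: Ee|EE
E/II-4 ? I-1×I-2: ee|Ee|EE
E/III-1 ? II-1×II-2: ee|Ee|EE
⇒ E over [I-1,I-2,II-1,II-2,II-3,II-4,III-1]: 240 consistent
N/I-1 aff ·: Nn|NN
N/I-2 ? ·: nn|Nn|NN
N/II-1 aff I-1×I-2: Nn
N/II-2 aff ·: Nn
N/II-3 aff I-1×I-2: Nn|NN
N/II-4 ? I-1×I-2: nn|Nn|NN
N/III-1 un II-1×II-2: nn
⇒ N over [I-1,I-2,II-1,II-2,II-3,II-4,III-1]: 17 consistent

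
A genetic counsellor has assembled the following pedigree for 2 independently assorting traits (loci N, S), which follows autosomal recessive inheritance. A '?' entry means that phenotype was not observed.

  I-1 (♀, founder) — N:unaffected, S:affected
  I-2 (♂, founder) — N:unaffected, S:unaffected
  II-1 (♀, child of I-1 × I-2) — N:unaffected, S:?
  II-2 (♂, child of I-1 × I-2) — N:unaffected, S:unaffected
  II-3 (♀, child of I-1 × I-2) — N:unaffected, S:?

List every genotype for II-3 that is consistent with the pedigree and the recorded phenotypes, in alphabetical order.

N/I-1 un ·: NN|Nn
N/I-2 un ·: NN|Nn
N/II-1 un I-1×I-2: NN|Nn
N/II-2 un I-1×I-2: NN|Nn
N/II-3 un I-1×I-2: NN|Nn
⇒ N over [I-1,I-2,II-1,II-2,II-3]: 25 consistent
S/I-1 aff ·: ss
S/I-2 un ·: SS|Ss
S/II-1 ? I-1×I-2: Ss|ss
S/II-2 un I-1×I-2: Ss
S/II-3 ? I-1×I-2: Ss|ss
⇒ S over [I-1,I-2,II-1,II-2,II-3]: 5 consistent

II-3 ∈ {NN Ss, NN ss, Nn Ss, Nn ss}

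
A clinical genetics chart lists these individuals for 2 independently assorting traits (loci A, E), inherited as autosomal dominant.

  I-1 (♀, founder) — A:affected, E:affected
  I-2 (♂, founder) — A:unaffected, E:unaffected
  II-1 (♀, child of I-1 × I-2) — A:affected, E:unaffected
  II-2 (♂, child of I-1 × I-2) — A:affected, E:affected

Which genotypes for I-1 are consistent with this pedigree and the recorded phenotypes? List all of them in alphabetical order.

A/I-1 aff ·: Aa|AA
A/I-2 un ·: aa
A/II-1 aff I-1×I-2: Aa
A/II-2 aff I-1×I-2: Aa
⇒ A over [I-1,I-2,II-1,II-2]: 2 consistent
E/I-1 aff ·: Ee
E/I-2 un ·: ee
E/II-1 un I-1×I-2: ee
E/II-2 aff I-1×I-2: Ee
⇒ E over [I-1,I-2,II-1,II-2]: 1 consistent

I-1 ∈ {AA Ee, Aa Ee}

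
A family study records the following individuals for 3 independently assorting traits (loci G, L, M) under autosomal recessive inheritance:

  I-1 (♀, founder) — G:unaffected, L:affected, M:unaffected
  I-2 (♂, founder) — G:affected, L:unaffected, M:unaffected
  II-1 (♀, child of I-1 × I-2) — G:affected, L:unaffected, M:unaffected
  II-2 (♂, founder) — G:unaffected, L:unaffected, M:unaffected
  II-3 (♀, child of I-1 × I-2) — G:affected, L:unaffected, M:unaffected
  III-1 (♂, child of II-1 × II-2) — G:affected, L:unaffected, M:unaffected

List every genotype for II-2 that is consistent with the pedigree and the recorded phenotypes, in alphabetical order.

II-2 ∈ {Gg LL MM, Gg LL Mm, Gg Ll MM, Gg Ll Mm}

G/I-1 un ·: Gg
G/I-2 aff ·: gg
G/II-1 aff I-1×I-2: gg
G/II-2 un ·: Gg
G/II-3 aff I-1×I-2: gg
G/III-1 aff II-1×II-2: gg
⇒ G over [I-1,I-2,II-1,II-2,II-3,III-1]: 1 consistent
L/I-1 aff ·: ll
L/I-2 un ·: LL|Ll
L/II-1 un I-1×I-2: Ll
L/II-2 un ·: LL|Ll
L/II-3 un I-1×I-2: Ll
L/III-1 un II-1×II-2: LL|Ll
⇒ L over [I-1,I-2,II-1,II-2,II-3,III-1]: 8 consistent
M/I-1 un ·: MM|Mm
M/I-2 un ·: MM|Mm
M/II-1 un I-1×I-2: MM|Mm
M/II-2 un ·: MM|Mm
M/II-3 un I-1×I-2: MM|Mm
M/III-1 un II-1×II-2: MM|Mm
⇒ M over [I-1,I-2,II-1,II-2,II-3,III-1]: 45 consistent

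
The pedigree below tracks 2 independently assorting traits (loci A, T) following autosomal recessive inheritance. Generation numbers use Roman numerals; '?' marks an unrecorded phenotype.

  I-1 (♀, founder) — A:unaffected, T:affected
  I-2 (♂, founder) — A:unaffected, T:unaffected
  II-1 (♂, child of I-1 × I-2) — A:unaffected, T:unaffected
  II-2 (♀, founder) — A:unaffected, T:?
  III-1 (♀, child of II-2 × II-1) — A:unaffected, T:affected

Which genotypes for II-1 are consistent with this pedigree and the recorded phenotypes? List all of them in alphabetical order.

A/I-1 un ·: AA|Aa
A/I-2 un ·: AA|Aa
A/II-1 un I-1×I-2: AA|Aa
A/II-2 un ·: AA|Aa
A/III-1 un II-2×II-1: AA|Aa
⇒ A over [I-1,I-2,II-1,II-2,III-1]: 24 consistent
T/I-1 aff ·: tt
T/I-2 un ·: TT|Tt
T/II-1 un I-1×I-2: Tt
T/II-2 ? ·: Tt|tt
T/III-1 aff II-2×II-1: tt
⇒ T over [I-1,I-2,II-1,II-2,III-1]: 4 consistent

II-1 ∈ {AA Tt, Aa Tt}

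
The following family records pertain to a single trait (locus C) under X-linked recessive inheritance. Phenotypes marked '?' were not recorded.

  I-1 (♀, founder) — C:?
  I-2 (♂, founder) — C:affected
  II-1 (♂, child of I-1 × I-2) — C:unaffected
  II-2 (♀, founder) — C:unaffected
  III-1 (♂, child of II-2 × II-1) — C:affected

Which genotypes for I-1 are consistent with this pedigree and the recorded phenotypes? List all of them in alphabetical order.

C/I-1 ? ·: X^CX^C|X^CX^c
C/I-2 aff ·: X^cY
C/II-1 un I-1×I-2: X^CY
C/II-2 un ·: X^CX^c
C/III-1 aff II-2×II-1: X^cY
⇒ C over [I-1,I-2,II-1,II-2,III-1]: 2 consistent

I-1 ∈ {X^CX^C, X^CX^c}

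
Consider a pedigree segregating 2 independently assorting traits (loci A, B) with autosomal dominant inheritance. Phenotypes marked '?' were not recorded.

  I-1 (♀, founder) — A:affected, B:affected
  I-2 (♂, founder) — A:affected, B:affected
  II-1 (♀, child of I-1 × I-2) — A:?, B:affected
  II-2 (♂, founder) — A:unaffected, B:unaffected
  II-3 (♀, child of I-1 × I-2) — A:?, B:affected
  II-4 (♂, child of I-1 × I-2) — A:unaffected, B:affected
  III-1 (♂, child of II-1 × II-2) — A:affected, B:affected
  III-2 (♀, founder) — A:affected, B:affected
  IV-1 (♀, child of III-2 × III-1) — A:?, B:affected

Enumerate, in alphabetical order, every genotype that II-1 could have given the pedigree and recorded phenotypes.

II-1 ∈ {AA BB, AA Bb, Aa BB, Aa Bb}

A/I-1 aff ·: Aa
A/I-2 aff ·: Aa
A/II-1 ? I-1×I-2: Aa|AA
A/II-2 un ·: aa
A/II-3 ? I-1×I-2: aa|Aa|AA
A/II-4 un I-1×I-2: aa
A/III-1 aff II-1×II-2: Aa
A/III-2 aff ·: Aa|AA
A/IV-1 ? III-2×III-1: aa|Aa|AA
⇒ A over [I-1,I-2,II-1,II-2,II-3,II-4,III-1,III-2,IV-1]: 30 consistent
B/I-1 aff ·: Bb|BB
B/I-2 aff ·: Bb|BB
B/II-1 aff I-1×I-2: Bb|BB
B/II-2 un ·: bb
B/II-3 aff I-1×I-2: Bb|BB
B/II-4 aff I-1×I-2: Bb|BB
B/III-1 aff II-1×II-2: Bb
B/III-2 aff ·: Bb|BB
B/IV-1 aff III-2×III-1: Bb|BB
⇒ B over [I-1,I-2,II-1,II-2,II-3,II-4,III-1,III-2,IV-1]: 100 consistent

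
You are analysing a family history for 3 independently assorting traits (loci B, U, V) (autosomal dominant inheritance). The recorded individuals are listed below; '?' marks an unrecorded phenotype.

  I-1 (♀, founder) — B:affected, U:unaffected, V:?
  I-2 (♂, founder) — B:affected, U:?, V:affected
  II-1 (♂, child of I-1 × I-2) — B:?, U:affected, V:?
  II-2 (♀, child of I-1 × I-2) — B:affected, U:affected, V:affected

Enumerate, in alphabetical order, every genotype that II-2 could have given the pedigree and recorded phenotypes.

B/I-1 aff ·: Bb|BB
B/I-2 aff ·: Bb|BB
B/II-1 ? I-1×I-2: bb|Bb|BB
B/II-2 aff I-1×I-2: Bb|BB
⇒ B over [I-1,I-2,II-1,II-2]: 15 consistent
U/I-1 un ·: uu
U/I-2 ? ·: Uu|UU
U/II-1 aff I-1×I-2: Uu
U/II-2 aff I-1×I-2: Uu
⇒ U over [I-1,I-2,II-1,II-2]: 2 consistent
V/I-1 ? ·: vv|Vv|VV
V/I-2 aff ·: Vv|VV
V/II-1 ? I-1×I-2: vv|Vv|VV
V/II-2 aff I-1×I-2: Vv|VV
⇒ V over [I-1,I-2,II-1,II-2]: 18 consistent

II-2 ∈ {BB Uu VV, BB Uu Vv, Bb Uu VV, Bb Uu Vv}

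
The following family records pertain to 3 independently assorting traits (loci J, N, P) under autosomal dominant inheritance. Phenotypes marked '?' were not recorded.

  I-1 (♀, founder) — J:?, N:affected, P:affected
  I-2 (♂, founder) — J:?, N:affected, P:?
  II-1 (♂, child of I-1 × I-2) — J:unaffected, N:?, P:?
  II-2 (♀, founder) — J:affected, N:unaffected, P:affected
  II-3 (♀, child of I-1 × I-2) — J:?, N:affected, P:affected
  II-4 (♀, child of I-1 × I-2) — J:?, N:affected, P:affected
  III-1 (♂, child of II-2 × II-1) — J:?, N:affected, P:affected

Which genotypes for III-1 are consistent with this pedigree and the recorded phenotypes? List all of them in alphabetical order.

III-1 ∈ {Jj Nn PP, Jj Nn Pp, jj Nn PP, jj Nn Pp}

J/I-1 ? ·: jj|Jj
J/I-2 ? ·: jj|Jj
J/II-1 un I-1×I-2: jj
J/II-2 aff ·: Jj|JJ
J/II-3 ? I-1×I-2: jj|Jj|JJ
J/II-4 ? I-1×I-2: jj|Jj|JJ
J/III-1 ? II-2×II-1: jj|Jj
⇒ J over [I-1,I-2,II-1,II-2,II-3,II-4,III-1]: 54 consistent
N/I-1 aff ·: Nn|NN
N/I-2 aff ·: Nn|NN
N/II-1 ? I-1×I-2: Nn|NN
N/II-2 un ·: nn
N/II-3 aff I-1×I-2: Nn|NN
N/II-4 aff I-1×I-2: Nn|NN
N/III-1 aff II-2×II-1: Nn
⇒ N over [I-1,I-2,II-1,II-2,II-3,II-4,III-1]: 25 consistent
P/I-1 aff ·: Pp|PP
P/I-2 ? ·: pp|Pp|PP
P/II-1 ? I-1×I-2: pp|Pp|PP
P/II-2 aff ·: Pp|PP
P/II-3 aff I-1×I-2: Pp|PP
P/II-4 aff I-1×I-2: Pp|PP
P/III-1 aff II-2×II-1: Pp|PP
⇒ P over [I-1,I-2,II-1,II-2,II-3,II-4,III-1]: 105 consistent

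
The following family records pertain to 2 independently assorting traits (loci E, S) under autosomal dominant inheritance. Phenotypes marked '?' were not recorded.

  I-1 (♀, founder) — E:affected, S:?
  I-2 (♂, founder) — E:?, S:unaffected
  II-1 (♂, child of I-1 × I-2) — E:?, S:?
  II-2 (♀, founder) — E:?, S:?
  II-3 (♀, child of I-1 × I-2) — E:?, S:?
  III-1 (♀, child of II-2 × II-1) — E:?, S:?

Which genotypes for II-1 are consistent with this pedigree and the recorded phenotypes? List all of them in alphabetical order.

II-1 ∈ {EE Ss, EE ss, Ee Ss, Ee ss, ee Ss, ee ss}

E/I-1 aff ·: Ee|EE
E/I-2 ? ·: ee|Ee|EE
E/II-1 ? I-1×I-2: ee|Ee|EE
E/II-2 ? ·: ee|Ee|EE
E/II-3 ? I-1×I-2: ee|Ee|EE
E/III-1 ? II-2×II-1: ee|Ee|EE
⇒ E over [I-1,I-2,II-1,II-2,II-3,III-1]: 122 consistent
S/I-1 ? ·: ss|Ss|SS
S/I-2 un ·: ss
S/II-1 ? I-1×I-2: ss|Ss
S/II-2 ? ·: ss|Ss|SS
S/II-3 ? I-1×I-2: ss|Ss
S/III-1 ? II-2×II-1: ss|Ss|SS
⇒ S over [I-1,I-2,II-1,II-2,II-3,III-1]: 33 consistent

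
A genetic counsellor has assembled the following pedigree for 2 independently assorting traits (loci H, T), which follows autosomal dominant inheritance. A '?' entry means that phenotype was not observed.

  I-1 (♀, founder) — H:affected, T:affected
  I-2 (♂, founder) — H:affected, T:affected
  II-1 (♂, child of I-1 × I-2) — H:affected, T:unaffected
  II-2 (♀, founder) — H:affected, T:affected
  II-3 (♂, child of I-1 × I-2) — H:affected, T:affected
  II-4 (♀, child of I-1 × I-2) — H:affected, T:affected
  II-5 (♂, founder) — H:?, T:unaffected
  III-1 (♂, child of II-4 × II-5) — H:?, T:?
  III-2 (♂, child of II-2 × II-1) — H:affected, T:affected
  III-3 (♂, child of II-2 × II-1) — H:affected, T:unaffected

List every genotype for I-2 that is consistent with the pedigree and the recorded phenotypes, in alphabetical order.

H/I-1 aff ·: Hh|HH
H/I-2 aff ·: Hh|HH
H/II-1 aff I-1×I-2: Hh|HH
H/II-2 aff ·: Hh|HH
H/II-3 aff I-1×I-2: Hh|HH
H/II-4 aff I-1×I-2: Hh|HH
H/II-5 ? ·: hh|Hh|HH
H/III-1 ? II-4×II-5: hh|Hh|HH
H/III-2 aff II-2×II-1: Hh|HH
H/III-3 aff II-2×II-1: Hh|HH
⇒ H over [I-1,I-2,II-1,II-2,II-3,II-4,II-5,III-1,III-2,III-3]: 878 consistent
T/I-1 aff ·: Tt
T/I-2 aff ·: Tt
T/II-1 un I-1×I-2: tt
T/II-2 aff ·: Tt
T/II-3 aff I-1×I-2: Tt|TT
T/II-4 aff I-1×I-2: Tt|TT
T/II-5 un ·: tt
T/III-1 ? II-4×II-5: tt|Tt
T/III-2 aff II-2×II-1: Tt
T/III-3 un II-2×II-1: tt
⇒ T over [I-1,I-2,II-1,II-2,II-3,II-4,II-5,III-1,III-2,III-3]: 6 consistent

I-2 ∈ {HH Tt, Hh Tt}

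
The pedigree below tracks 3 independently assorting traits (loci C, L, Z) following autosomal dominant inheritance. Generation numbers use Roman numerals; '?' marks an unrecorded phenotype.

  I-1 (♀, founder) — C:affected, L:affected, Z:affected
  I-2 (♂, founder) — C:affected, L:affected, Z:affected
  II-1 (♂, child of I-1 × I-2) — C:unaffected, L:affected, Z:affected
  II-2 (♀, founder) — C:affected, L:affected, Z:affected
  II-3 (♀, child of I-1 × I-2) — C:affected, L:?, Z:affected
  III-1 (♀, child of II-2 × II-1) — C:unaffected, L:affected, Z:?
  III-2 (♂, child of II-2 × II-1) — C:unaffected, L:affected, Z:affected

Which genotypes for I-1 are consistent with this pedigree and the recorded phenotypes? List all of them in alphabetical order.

I-1 ∈ {Cc LL ZZ, Cc LL Zz, Cc Ll ZZ, Cc Ll Zz}

C/I-1 aff ·: Cc
C/I-2 aff ·: Cc
C/II-1 un I-1×I-2: cc
C/II-2 aff ·: Cc
C/II-3 aff I-1×I-2: Cc|CC
C/III-1 un II-2×II-1: cc
C/III-2 un II-2×II-1: cc
⇒ C over [I-1,I-2,II-1,II-2,II-3,III-1,III-2]: 2 consistent
L/I-1 aff ·: Ll|LL
L/I-2 aff ·: Ll|LL
L/II-1 aff I-1×I-2: Ll|LL
L/II-2 aff ·: Ll|LL
L/II-3 ? I-1×I-2: ll|Ll|LL
L/III-1 aff II-2×II-1: Ll|LL
L/III-2 aff II-2×II-1: Ll|LL
⇒ L over [I-1,I-2,II-1,II-2,II-3,III-1,III-2]: 96 consistent
Z/I-1 aff ·: Zz|ZZ
Z/I-2 aff ·: Zz|ZZ
Z/II-1 aff I-1×I-2: Zz|ZZ
Z/II-2 aff ·: Zz|ZZ
Z/II-3 aff I-1×I-2: Zz|ZZ
Z/III-1 ? II-2×II-1: zz|Zz|ZZ
Z/III-2 aff II-2×II-1: Zz|ZZ
⇒ Z over [I-1,I-2,II-1,II-2,II-3,III-1,III-2]: 95 consistent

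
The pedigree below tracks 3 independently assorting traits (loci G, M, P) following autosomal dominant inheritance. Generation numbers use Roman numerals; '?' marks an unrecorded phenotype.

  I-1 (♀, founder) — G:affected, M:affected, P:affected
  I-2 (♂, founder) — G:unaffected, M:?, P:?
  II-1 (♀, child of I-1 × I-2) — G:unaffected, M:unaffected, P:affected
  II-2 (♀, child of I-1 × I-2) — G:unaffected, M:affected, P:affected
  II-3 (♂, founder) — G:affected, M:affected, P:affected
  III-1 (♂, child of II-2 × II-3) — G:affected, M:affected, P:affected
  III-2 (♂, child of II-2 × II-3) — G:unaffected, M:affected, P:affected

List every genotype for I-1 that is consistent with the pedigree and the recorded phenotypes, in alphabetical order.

G/I-1 aff ·: Gg
G/I-2 un ·: gg
G/II-1 un I-1×I-2: gg
G/II-2 un I-1×I-2: gg
G/II-3 aff ·: Gg
G/III-1 aff II-2×II-3: Gg
G/III-2 un II-2×II-3: gg
⇒ G over [I-1,I-2,II-1,II-2,II-3,III-1,III-2]: 1 consistent
M/I-1 aff ·: Mm
M/I-2 ? ·: mm|Mm
M/II-1 un I-1×I-2: mm
M/II-2 aff I-1×I-2: Mm|MM
M/II-3 aff ·: Mm|MM
M/III-1 aff II-2×II-3: Mm|MM
M/III-2 aff II-2×II-3: Mm|MM
⇒ M over [I-1,I-2,II-1,II-2,II-3,III-1,III-2]: 21 consistent
P/I-1 aff ·: Pp|PP
P/I-2 ? ·: pp|Pp|PP
P/II-1 aff I-1×I-2: Pp|PP
P/II-2 aff I-1×I-2: Pp|PP
P/II-3 aff ·: Pp|PP
P/III-1 aff II-2×II-3: Pp|PP
P/III-2 aff II-2×II-3: Pp|PP
⇒ P over [I-1,I-2,II-1,II-2,II-3,III-1,III-2]: 99 consistent

I-1 ∈ {Gg Mm PP, Gg Mm Pp}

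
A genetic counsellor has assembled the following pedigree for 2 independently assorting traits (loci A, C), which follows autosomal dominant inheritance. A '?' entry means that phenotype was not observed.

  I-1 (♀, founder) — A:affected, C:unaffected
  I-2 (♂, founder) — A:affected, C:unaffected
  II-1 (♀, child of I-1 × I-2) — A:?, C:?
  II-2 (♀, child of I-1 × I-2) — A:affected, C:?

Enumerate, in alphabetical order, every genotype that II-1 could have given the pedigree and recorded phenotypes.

A/I-1 aff ·: Aa|AA
A/I-2 aff ·: Aa|AA
A/II-1 ? I-1×I-2: aa|Aa|AA
A/II-2 aff I-1×I-2: Aa|AA
⇒ A over [I-1,I-2,II-1,II-2]: 15 consistent
C/I-1 un ·: cc
C/I-2 un ·: cc
C/II-1 ? I-1×I-2: cc
C/II-2 ? I-1×I-2: cc
⇒ C over [I-1,I-2,II-1,II-2]: 1 consistent

II-1 ∈ {AA cc, Aa cc, aa cc}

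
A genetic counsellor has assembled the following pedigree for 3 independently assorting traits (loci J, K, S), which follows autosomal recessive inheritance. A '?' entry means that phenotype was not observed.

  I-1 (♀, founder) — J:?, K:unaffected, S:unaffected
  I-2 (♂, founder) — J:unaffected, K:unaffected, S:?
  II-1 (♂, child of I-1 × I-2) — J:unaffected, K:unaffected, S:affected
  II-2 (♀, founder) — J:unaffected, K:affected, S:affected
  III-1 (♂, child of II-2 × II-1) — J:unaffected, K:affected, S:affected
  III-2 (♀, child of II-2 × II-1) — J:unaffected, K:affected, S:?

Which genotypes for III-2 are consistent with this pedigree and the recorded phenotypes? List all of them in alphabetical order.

J/I-1 ? ·: JJ|Jj|jj
J/I-2 un ·: JJ|Jj
J/II-1 un I-1×I-2: JJ|Jj
J/II-2 un ·: JJ|Jj
J/III-1 un II-2×II-1: JJ|Jj
J/III-2 un II-2×II-1: JJ|Jj
⇒ J over [I-1,I-2,II-1,II-2,III-1,III-2]: 60 consistent
K/I-1 un ·: KK|Kk
K/I-2 un ·: KK|Kk
K/II-1 un I-1×I-2: Kk
K/II-2 aff ·: kk
K/III-1 aff II-2×II-1: kk
K/III-2 aff II-2×II-1: kk
⇒ K over [I-1,I-2,II-1,II-2,III-1,III-2]: 3 consistent
S/I-1 un ·: Ss
S/I-2 ? ·: Ss|ss
S/II-1 aff I-1×I-2: ss
S/II-2 aff ·: ss
S/III-1 aff II-2×II-1: ss
S/III-2 ? II-2×II-1: ss
⇒ S over [I-1,I-2,II-1,II-2,III-1,III-2]: 2 consistent

III-2 ∈ {JJ kk ss, Jj kk ss}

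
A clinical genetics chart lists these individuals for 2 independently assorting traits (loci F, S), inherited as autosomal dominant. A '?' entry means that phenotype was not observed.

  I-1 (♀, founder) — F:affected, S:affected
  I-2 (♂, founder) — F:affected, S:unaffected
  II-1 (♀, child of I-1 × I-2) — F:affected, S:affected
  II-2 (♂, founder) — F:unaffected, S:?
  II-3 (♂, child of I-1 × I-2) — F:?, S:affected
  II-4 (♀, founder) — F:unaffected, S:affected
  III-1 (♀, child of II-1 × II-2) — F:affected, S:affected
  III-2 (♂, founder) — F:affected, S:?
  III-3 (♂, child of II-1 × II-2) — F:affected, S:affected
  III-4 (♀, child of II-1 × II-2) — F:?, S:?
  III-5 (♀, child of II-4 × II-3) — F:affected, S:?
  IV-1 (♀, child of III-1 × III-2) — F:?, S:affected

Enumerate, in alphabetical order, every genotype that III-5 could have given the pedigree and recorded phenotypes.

F/I-1 aff ·: Ff|FF
F/I-2 aff ·: Ff|FF
F/II-1 aff I-1×I-2: Ff|FF
F/II-2 un ·: ff
F/II-3 ? I-1×I-2: Ff|FF
F/II-4 un ·: ff
F/III-1 aff II-1×II-2: Ff
F/III-2 aff ·: Ff|FF
F/III-3 aff II-1×II-2: Ff
F/III-4 ? II-1×II-2: ff|Ff
F/III-5 aff II-4×II-3: Ff
F/IV-1 ? III-1×III-2: ff|Ff|FF
⇒ F over [I-1,I-2,II-1,II-2,II-3,II-4,III-1,III-2,III-3,III-4,III-5,IV-1]: 95 consistent
S/I-1 aff ·: Ss|SS
S/I-2 un ·: ss
S/II-1 aff I-1×I-2: Ss
S/II-2 ? ·: ss|Ss|SS
S/II-3 aff I-1×I-2: Ss
S/II-4 aff ·: Ss|SS
S/III-1 aff II-1×II-2: Ss|SS
S/III-2 ? ·: ss|Ss|SS
S/III-3 aff II-1×II-2: Ss|SS
S/III-4 ? II-1×II-2: ss|Ss|SS
S/III-5 ? II-4×II-3: ss|Ss|SS
S/IV-1 aff III-1×III-2: Ss|SS
⇒ S over [I-1,I-2,II-1,II-2,II-3,II-4,III-1,III-2,III-3,III-4,III-5,IV-1]: 1000 consistent

III-5 ∈ {Ff SS, Ff Ss, Ff ss}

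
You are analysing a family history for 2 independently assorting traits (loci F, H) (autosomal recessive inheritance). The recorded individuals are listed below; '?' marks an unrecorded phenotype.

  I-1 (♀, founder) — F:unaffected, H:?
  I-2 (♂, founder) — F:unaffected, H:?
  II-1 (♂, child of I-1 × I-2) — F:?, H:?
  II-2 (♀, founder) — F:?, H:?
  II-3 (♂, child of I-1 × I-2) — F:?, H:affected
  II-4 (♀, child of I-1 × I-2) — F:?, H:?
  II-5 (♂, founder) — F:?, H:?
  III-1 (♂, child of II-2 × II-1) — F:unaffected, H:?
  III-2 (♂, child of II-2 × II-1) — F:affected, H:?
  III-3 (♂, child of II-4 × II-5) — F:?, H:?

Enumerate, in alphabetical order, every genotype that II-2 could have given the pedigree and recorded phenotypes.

F/I-1 un ·: FF|Ff
F/I-2 un ·: FF|Ff
F/II-1 ? I-1×I-2: Ff|ff
F/II-2 ? ·: Ff|ff
F/II-3 ? I-1×I-2: FF|Ff|ff
F/II-4 ? I-1×I-2: FF|Ff|ff
F/II-5 ? ·: FF|Ff|ff
F/III-1 un II-2×II-1: FF|Ff
F/III-2 aff II-2×II-1: ff
F/III-3 ? II-4×II-5: FF|Ff|ff
⇒ F over [I-1,I-2,II-1,II-2,II-3,II-4,II-5,III-1,III-2,III-3]: 312 consistent
H/I-1 ? ·: Hh|hh
H/I-2 ? ·: Hh|hh
H/II-1 ? I-1×I-2: HH|Hh|hh
H/II-2 ? ·: HH|Hh|hh
H/II-3 aff I-1×I-2: hh
H/II-4 ? I-1×I-2: HH|Hh|hh
H/II-5 ? ·: HH|Hh|hh
H/III-1 ? II-2×II-1: HH|Hh|hh
H/III-2 ? II-2×II-1: HH|Hh|hh
H/III-3 ? II-4×II-5: HH|Hh|hh
⇒ H over [I-1,I-2,II-1,II-2,II-3,II-4,II-5,III-1,III-2,III-3]: 965 consistent

II-2 ∈ {Ff HH, Ff Hh, Ff hh, ff HH, ff Hh, ff hh}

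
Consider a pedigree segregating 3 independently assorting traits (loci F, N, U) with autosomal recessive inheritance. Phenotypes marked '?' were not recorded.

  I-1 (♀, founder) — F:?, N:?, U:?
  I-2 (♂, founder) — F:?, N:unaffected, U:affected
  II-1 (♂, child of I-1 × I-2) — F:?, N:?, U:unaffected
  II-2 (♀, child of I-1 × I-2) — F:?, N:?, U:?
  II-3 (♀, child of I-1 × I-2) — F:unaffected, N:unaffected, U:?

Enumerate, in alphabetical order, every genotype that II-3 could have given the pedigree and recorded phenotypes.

F/I-1 ? ·: FF|Ff|ff
F/I-2 ? ·: FF|Ff|ff
F/II-1 ? I-1×I-2: FF|Ff|ff
F/II-2 ? I-1×I-2: FF|Ff|ff
F/II-3 un I-1×I-2: FF|Ff
⇒ F over [I-1,I-2,II-1,II-2,II-3]: 45 consistent
N/I-1 ? ·: NN|Nn|nn
N/I-2 un ·: NN|Nn
N/II-1 ? I-1×I-2: NN|Nn|nn
N/II-2 ? I-1×I-2: NN|Nn|nn
N/II-3 un I-1×I-2: NN|Nn
⇒ N over [I-1,I-2,II-1,II-2,II-3]: 40 consistent
U/I-1 ? ·: UU|Uu
U/I-2 aff ·: uu
U/II-1 un I-1×I-2: Uu
U/II-2 ? I-1×I-2: Uu|uu
U/II-3 ? I-1×I-2: Uu|uu
⇒ U over [I-1,I-2,II-1,II-2,II-3]: 5 consistent

II-3 ∈ {FF NN Uu, FF NN uu, FF Nn Uu, FF Nn uu, Ff NN Uu, Ff NN uu, Ff Nn Uu, Ff Nn uu}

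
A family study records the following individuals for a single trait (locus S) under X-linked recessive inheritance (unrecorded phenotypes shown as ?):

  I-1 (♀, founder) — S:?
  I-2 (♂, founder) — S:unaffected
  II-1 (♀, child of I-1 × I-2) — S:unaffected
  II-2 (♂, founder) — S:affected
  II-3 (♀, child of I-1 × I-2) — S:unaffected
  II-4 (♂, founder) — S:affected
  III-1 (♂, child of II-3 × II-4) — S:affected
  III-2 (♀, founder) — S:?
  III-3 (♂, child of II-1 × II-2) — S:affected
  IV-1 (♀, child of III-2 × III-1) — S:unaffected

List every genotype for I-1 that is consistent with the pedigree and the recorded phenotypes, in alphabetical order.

I-1 ∈ {X^SX^s, X^sX^s}

S/I-1 ? ·: X^SX^s|X^sX^s
S/I-2 un ·: X^SY
S/II-1 un I-1×I-2: X^SX^s
S/II-2 aff ·: X^sY
S/II-3 un I-1×I-2: X^SX^s
S/II-4 aff ·: X^sY
S/III-1 aff II-3×II-4: X^sY
S/III-2 ? ·: X^SX^S|X^SX^s
S/III-3 aff II-1×II-2: X^sY
S/IV-1 un III-2×III-1: X^SX^s
⇒ S over [I-1,I-2,II-1,II-2,II-3,II-4,III-1,III-2,III-3,IV-1]: 4 consistent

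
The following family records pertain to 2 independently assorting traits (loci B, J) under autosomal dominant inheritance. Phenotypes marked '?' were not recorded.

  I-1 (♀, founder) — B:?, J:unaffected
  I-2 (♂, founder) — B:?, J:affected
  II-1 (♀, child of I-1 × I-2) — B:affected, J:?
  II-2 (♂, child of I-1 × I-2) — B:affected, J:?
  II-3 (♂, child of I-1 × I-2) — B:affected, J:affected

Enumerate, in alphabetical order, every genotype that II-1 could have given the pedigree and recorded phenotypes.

II-1 ∈ {BB Jj, BB jj, Bb Jj, Bb jj}

B/I-1 ? ·: bb|Bb|BB
B/I-2 ? ·: bb|Bb|BB
B/II-1 aff I-1×I-2: Bb|BB
B/II-2 aff I-1×I-2: Bb|BB
B/II-3 aff I-1×I-2: Bb|BB
⇒ B over [I-1,I-2,II-1,II-2,II-3]: 29 consistent
J/I-1 un ·: jj
J/I-2 aff ·: Jj|JJ
J/II-1 ? I-1×I-2: jj|Jj
J/II-2 ? I-1×I-2: jj|Jj
J/II-3 aff I-1×I-2: Jj
⇒ J over [I-1,I-2,II-1,II-2,II-3]: 5 consistent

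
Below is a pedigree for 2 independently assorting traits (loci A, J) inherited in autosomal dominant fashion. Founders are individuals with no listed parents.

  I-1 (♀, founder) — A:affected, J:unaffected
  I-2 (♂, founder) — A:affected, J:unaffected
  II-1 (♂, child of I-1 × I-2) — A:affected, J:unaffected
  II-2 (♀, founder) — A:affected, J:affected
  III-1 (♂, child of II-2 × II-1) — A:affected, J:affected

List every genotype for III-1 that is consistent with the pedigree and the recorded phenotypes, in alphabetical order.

A/I-1 aff ·: Aa|AA
A/I-2 aff ·: Aa|AA
A/II-1 aff I-1×I-2: Aa|AA
A/II-2 aff ·: Aa|AA
A/III-1 aff II-2×II-1: Aa|AA
⇒ A over [I-1,I-2,II-1,II-2,III-1]: 24 consistent
J/I-1 un ·: jj
J/I-2 un ·: jj
J/II-1 un I-1×I-2: jj
J/II-2 aff ·: Jj|JJ
J/III-1 aff II-2×II-1: Jj
⇒ J over [I-1,I-2,II-1,II-2,III-1]: 2 consistent

III-1 ∈ {AA Jj, Aa Jj}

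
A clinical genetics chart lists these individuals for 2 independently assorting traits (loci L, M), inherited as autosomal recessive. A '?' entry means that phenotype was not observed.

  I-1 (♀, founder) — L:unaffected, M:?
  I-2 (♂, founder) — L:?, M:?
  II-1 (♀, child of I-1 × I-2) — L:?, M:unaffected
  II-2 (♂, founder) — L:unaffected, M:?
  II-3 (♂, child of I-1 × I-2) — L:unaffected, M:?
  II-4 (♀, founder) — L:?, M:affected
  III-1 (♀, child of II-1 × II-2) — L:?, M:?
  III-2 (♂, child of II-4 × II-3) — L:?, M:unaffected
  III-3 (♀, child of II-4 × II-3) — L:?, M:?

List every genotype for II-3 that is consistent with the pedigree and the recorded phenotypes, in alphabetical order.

L/I-1 un ·: LL|Ll
L/I-2 ? ·: LL|Ll|ll
L/II-1 ? I-1×I-2: LL|Ll|ll
L/II-2 un ·: LL|Ll
L/II-3 un I-1×I-2: LL|Ll
L/II-4 ? ·: LL|Ll|ll
L/III-1 ? II-1×II-2: LL|Ll|ll
L/III-2 ? II-4×II-3: LL|Ll|ll
L/III-3 ? II-4×II-3: LL|Ll|ll
⇒ L over [I-1,I-2,II-1,II-2,II-3,II-4,III-1,III-2,III-3]: 860 consistent
M/I-1 ? ·: MM|Mm|mm
M/I-2 ? ·: MM|Mm|mm
M/II-1 un I-1×I-2: MM|Mm
M/II-2 ? ·: MM|Mm|mm
M/II-3 ? I-1×I-2: MM|Mm
M/II-4 aff ·: mm
M/III-1 ? II-1×II-2: MM|Mm|mm
M/III-2 un II-4×II-3: Mm
M/III-3 ? II-4×II-3: Mm|mm
⇒ M over [I-1,I-2,II-1,II-2,II-3,II-4,III-1,III-2,III-3]: 159 consistent

II-3 ∈ {LL MM, LL Mm, Ll MM, Ll Mm}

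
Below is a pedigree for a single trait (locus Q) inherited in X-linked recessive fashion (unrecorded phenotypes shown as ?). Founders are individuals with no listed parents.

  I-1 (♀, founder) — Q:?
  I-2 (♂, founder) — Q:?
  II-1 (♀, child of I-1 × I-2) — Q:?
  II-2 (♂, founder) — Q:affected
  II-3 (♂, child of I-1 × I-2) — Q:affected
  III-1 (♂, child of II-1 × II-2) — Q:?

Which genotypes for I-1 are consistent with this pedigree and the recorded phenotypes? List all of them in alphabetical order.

Q/I-1 ? ·: X^QX^q|X^qX^q
Q/I-2 ? ·: X^QY|X^qY
Q/II-1 ? I-1×I-2: X^QX^Q|X^QX^q|X^qX^q
Q/II-2 aff ·: X^qY
Q/II-3 aff I-1×I-2: X^qY
Q/III-1 ? II-1×II-2: X^QY|X^qY
⇒ Q over [I-1,I-2,II-1,II-2,II-3,III-1]: 9 consistent

I-1 ∈ {X^QX^q, X^qX^q}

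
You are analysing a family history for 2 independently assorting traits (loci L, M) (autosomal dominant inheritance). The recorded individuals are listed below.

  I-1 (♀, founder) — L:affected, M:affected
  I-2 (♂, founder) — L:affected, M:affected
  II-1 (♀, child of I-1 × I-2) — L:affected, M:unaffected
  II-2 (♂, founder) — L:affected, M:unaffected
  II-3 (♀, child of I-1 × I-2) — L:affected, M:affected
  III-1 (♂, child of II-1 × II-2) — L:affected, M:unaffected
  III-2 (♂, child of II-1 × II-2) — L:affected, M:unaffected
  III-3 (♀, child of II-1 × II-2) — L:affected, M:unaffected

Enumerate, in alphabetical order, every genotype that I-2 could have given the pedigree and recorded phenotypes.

I-2 ∈ {LL Mm, Ll Mm}

L/I-1 aff ·: Ll|LL
L/I-2 aff ·: Ll|LL
L/II-1 aff I-1×I-2: Ll|LL
L/II-2 aff ·: Ll|LL
L/II-3 aff I-1×I-2: Ll|LL
L/III-1 aff II-1×II-2: Ll|LL
L/III-2 aff II-1×II-2: Ll|LL
L/III-3 aff II-1×II-2: Ll|LL
⇒ L over [I-1,I-2,II-1,II-2,II-3,III-1,III-2,III-3]: 159 consistent
M/I-1 aff ·: Mm
M/I-2 aff ·: Mm
M/II-1 un I-1×I-2: mm
M/II-2 un ·: mm
M/II-3 aff I-1×I-2: Mm|MM
M/III-1 un II-1×II-2: mm
M/III-2 un II-1×II-2: mm
M/III-3 un II-1×II-2: mm
⇒ M over [I-1,I-2,II-1,II-2,II-3,III-1,III-2,III-3]: 2 consistent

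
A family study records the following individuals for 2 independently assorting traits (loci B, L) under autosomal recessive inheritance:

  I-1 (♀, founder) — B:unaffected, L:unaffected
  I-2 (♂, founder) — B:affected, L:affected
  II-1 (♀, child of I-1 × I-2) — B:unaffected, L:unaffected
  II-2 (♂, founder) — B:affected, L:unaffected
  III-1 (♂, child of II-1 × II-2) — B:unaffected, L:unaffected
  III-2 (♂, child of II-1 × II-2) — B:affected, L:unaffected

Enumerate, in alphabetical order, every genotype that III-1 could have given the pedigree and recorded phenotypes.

III-1 ∈ {Bb LL, Bb Ll}

B/I-1 un ·: BB|Bb
B/I-2 aff ·: bb
B/II-1 un I-1×I-2: Bb
B/II-2 aff ·: bb
B/III-1 un II-1×II-2: Bb
B/III-2 aff II-1×II-2: bb
⇒ B over [I-1,I-2,II-1,II-2,III-1,III-2]: 2 consistent
L/I-1 un ·: LL|Ll
L/I-2 aff ·: ll
L/II-1 un I-1×I-2: Ll
L/II-2 un ·: LL|Ll
L/III-1 un II-1×II-2: LL|Ll
L/III-2 un II-1×II-2: LL|Ll
⇒ L over [I-1,I-2,II-1,II-2,III-1,III-2]: 16 consistent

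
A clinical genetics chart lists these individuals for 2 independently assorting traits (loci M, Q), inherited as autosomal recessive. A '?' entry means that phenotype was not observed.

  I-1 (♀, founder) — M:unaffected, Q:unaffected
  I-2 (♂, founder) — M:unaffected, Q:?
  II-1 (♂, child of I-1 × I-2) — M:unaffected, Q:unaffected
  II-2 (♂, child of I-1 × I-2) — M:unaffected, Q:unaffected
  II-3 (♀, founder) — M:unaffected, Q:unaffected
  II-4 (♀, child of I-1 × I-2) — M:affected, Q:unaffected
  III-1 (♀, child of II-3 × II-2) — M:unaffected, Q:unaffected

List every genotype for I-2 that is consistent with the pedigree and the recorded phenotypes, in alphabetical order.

I-2 ∈ {Mm QQ, Mm Qq, Mm qq}

M/I-1 un ·: Mm
M/I-2 un ·: Mm
M/II-1 un I-1×I-2: MM|Mm
M/II-2 un I-1×I-2: MM|Mm
M/II-3 un ·: MM|Mm
M/II-4 aff I-1×I-2: mm
M/III-1 un II-3×II-2: MM|Mm
⇒ M over [I-1,I-2,II-1,II-2,II-3,II-4,III-1]: 14 consistent
Q/I-1 un ·: QQ|Qq
Q/I-2 ? ·: QQ|Qq|qq
Q/II-1 un I-1×I-2: QQ|Qq
Q/II-2 un I-1×I-2: QQ|Qq
Q/II-3 un ·: QQ|Qq
Q/II-4 un I-1×I-2: QQ|Qq
Q/III-1 un II-3×II-2: QQ|Qq
⇒ Q over [I-1,I-2,II-1,II-2,II-3,II-4,III-1]: 95 consistent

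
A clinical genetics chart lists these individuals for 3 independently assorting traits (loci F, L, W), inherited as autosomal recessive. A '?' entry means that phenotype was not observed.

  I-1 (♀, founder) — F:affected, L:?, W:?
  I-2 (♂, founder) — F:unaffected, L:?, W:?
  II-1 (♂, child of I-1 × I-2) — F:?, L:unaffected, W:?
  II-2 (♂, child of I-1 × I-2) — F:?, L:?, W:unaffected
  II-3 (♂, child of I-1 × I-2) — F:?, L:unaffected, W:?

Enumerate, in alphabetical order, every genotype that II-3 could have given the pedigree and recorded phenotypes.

II-3 ∈ {Ff LL WW, Ff LL Ww, Ff LL ww, Ff Ll WW, Ff Ll Ww, Ff Ll ww, ff LL WW, ff LL Ww, ff LL ww, ff Ll WW, ff Ll Ww, ff Ll ww}

F/I-1 aff ·: ff
F/I-2 un ·: FF|Ff
F/II-1 ? I-1×I-2: Ff|ff
F/II-2 ? I-1×I-2: Ff|ff
F/II-3 ? I-1×I-2: Ff|ff
⇒ F over [I-1,I-2,II-1,II-2,II-3]: 9 consistent
L/I-1 ? ·: LL|Ll|ll
L/I-2 ? ·: LL|Ll|ll
L/II-1 un I-1×I-2: LL|Ll
L/II-2 ? I-1×I-2: LL|Ll|ll
L/II-3 un I-1×I-2: LL|Ll
⇒ L over [I-1,I-2,II-1,II-2,II-3]: 35 consistent
W/I-1 ? ·: WW|Ww|ww
W/I-2 ? ·: WW|Ww|ww
W/II-1 ? I-1×I-2: WW|Ww|ww
W/II-2 un I-1×I-2: WW|Ww
W/II-3 ? I-1×I-2: WW|Ww|ww
⇒ W over [I-1,I-2,II-1,II-2,II-3]: 45 consistent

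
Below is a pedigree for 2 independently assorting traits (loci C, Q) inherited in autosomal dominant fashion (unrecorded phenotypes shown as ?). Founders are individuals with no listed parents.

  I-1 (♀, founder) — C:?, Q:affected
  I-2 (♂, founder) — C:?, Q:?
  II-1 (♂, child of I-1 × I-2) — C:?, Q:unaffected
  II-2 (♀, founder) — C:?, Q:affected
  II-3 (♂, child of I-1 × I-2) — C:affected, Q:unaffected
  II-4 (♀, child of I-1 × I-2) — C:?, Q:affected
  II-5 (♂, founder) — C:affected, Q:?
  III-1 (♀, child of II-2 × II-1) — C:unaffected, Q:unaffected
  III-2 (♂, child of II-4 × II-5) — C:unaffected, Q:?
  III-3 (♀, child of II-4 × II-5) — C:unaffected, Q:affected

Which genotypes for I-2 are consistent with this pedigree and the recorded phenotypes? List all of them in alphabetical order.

I-2 ∈ {CC Qq, CC qq, Cc Qq, Cc qq, cc Qq, cc qq}

C/I-1 ? ·: cc|Cc|CC
C/I-2 ? ·: cc|Cc|CC
C/II-1 ? I-1×I-2: cc|Cc
C/II-2 ? ·: cc|Cc
C/II-3 aff I-1×I-2: Cc|CC
C/II-4 ? I-1×I-2: cc|Cc
C/II-5 aff ·: Cc
C/III-1 un II-2×II-1: cc
C/III-2 un II-4×II-5: cc
C/III-3 un II-4×II-5: cc
⇒ C over [I-1,I-2,II-1,II-2,II-3,II-4,II-5,III-1,III-2,III-3]: 44 consistent
Q/I-1 aff ·: Qq
Q/I-2 ? ·: qq|Qq
Q/II-1 un I-1×I-2: qq
Q/II-2 aff ·: Qq
Q/II-3 un I-1×I-2: qq
Q/II-4 aff I-1×I-2: Qq|QQ
Q/II-5 ? ·: qq|Qq|QQ
Q/III-1 un II-2×II-1: qq
Q/III-2 ? II-4×II-5: qq|Qq|QQ
Q/III-3 aff II-4×II-5: Qq|QQ
⇒ Q over [I-1,I-2,II-1,II-2,II-3,II-4,II-5,III-1,III-2,III-3]: 30 consistent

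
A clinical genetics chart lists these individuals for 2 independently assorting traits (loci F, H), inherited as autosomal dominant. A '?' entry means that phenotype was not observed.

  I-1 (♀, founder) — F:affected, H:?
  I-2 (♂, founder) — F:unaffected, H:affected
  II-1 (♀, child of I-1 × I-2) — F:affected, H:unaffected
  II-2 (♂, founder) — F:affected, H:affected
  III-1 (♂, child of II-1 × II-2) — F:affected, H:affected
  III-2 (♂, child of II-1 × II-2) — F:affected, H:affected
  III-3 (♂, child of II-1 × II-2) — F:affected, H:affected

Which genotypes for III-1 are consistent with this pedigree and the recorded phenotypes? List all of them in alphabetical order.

III-1 ∈ {FF Hh, Ff Hh}

F/I-1 aff ·: Ff|FF
F/I-2 un ·: ff
F/II-1 aff I-1×I-2: Ff
F/II-2 aff ·: Ff|FF
F/III-1 aff II-1×II-2: Ff|FF
F/III-2 aff II-1×II-2: Ff|FF
F/III-3 aff II-1×II-2: Ff|FF
⇒ F over [I-1,I-2,II-1,II-2,III-1,III-2,III-3]: 32 consistent
H/I-1 ? ·: hh|Hh
H/I-2 aff ·: Hh
H/II-1 un I-1×I-2: hh
H/II-2 aff ·: Hh|HH
H/III-1 aff II-1×II-2: Hh
H/III-2 aff II-1×II-2: Hh
H/III-3 aff II-1×II-2: Hh
⇒ H over [I-1,I-2,II-1,II-2,III-1,III-2,III-3]: 4 consistent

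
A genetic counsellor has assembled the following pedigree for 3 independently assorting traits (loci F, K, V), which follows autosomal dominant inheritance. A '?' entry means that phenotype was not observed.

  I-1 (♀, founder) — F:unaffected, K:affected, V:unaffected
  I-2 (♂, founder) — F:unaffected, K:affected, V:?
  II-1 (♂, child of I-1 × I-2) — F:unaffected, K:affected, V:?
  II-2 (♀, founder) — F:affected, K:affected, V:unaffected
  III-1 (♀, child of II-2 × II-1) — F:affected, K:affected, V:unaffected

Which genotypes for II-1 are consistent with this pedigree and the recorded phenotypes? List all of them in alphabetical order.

F/I-1 un ·: ff
F/I-2 un ·: ff
F/II-1 un I-1×I-2: ff
F/II-2 aff ·: Ff|FF
F/III-1 aff II-2×II-1: Ff
⇒ F over [I-1,I-2,II-1,II-2,III-1]: 2 consistent
K/I-1 aff ·: Kk|KK
K/I-2 aff ·: Kk|KK
K/II-1 aff I-1×I-2: Kk|KK
K/II-2 aff ·: Kk|KK
K/III-1 aff II-2×II-1: Kk|KK
⇒ K over [I-1,I-2,II-1,II-2,III-1]: 24 consistent
V/I-1 un ·: vv
V/I-2 ? ·: vv|Vv|VV
V/II-1 ? I-1×I-2: vv|Vv
V/II-2 un ·: vv
V/III-1 un II-2×II-1: vv
⇒ V over [I-1,I-2,II-1,II-2,III-1]: 4 consistent

II-1 ∈ {ff KK Vv, ff KK vv, ff Kk Vv, ff Kk vv}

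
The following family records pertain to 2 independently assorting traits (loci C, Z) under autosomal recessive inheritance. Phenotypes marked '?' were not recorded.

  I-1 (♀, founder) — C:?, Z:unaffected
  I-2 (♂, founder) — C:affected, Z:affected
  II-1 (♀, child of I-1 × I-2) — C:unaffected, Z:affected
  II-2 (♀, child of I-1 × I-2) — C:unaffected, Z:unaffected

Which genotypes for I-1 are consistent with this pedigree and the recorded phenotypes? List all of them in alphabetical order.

C/I-1 ? ·: CC|Cc
C/I-2 aff ·: cc
C/II-1 un I-1×I-2: Cc
C/II-2 un I-1×I-2: Cc
⇒ C over [I-1,I-2,II-1,II-2]: 2 consistent
Z/I-1 un ·: Zz
Z/I-2 aff ·: zz
Z/II-1 aff I-1×I-2: zz
Z/II-2 un I-1×I-2: Zz
⇒ Z over [I-1,I-2,II-1,II-2]: 1 consistent

I-1 ∈ {CC Zz, Cc Zz}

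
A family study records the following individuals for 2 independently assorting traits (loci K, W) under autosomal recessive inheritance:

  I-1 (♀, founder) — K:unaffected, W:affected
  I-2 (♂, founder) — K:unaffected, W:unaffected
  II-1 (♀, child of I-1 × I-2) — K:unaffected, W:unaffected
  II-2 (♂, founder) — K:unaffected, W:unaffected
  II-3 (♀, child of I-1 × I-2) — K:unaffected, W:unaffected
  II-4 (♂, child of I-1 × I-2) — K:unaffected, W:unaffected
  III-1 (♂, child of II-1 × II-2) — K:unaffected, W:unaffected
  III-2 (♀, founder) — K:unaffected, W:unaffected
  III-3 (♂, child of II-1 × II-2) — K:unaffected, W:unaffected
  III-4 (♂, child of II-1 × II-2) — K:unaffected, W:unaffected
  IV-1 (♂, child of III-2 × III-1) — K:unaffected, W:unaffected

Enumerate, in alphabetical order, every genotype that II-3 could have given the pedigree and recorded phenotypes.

II-3 ∈ {KK Ww, Kk Ww}

K/I-1 un ·: KK|Kk
K/I-2 un ·: KK|Kk
K/II-1 un I-1×I-2: KK|Kk
K/II-2 un ·: KK|Kk
K/II-3 un I-1×I-2: KK|Kk
K/II-4 un I-1×I-2: KK|Kk
K/III-1 un II-1×II-2: KK|Kk
K/III-2 un ·: KK|Kk
K/III-3 un II-1×II-2: KK|Kk
K/III-4 un II-1×II-2: KK|Kk
K/IV-1 un III-2×III-1: KK|Kk
⇒ K over [I-1,I-2,II-1,II-2,II-3,II-4,III-1,III-2,III-3,III-4,IV-1]: 1075 consistent
W/I-1 aff ·: ww
W/I-2 un ·: WW|Ww
W/II-1 un I-1×I-2: Ww
W/II-2 un ·: WW|Ww
W/II-3 un I-1×I-2: Ww
W/II-4 un I-1×I-2: Ww
W/III-1 un II-1×II-2: WW|Ww
W/III-2 un ·: WW|Ww
W/III-3 un II-1×II-2: WW|Ww
W/III-4 un II-1×II-2: WW|Ww
W/IV-1 un III-2×III-1: WW|Ww
⇒ W over [I-1,I-2,II-1,II-2,II-3,II-4,III-1,III-2,III-3,III-4,IV-1]: 112 consistent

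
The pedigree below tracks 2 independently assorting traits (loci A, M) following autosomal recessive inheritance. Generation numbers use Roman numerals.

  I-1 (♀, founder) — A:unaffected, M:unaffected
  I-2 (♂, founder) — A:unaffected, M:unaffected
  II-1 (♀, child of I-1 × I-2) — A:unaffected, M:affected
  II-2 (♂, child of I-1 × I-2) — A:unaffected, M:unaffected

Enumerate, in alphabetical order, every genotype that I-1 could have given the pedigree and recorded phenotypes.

A/I-1 un ·: AA|Aa
A/I-2 un ·: AA|Aa
A/II-1 un I-1×I-2: AA|Aa
A/II-2 un I-1×I-2: AA|Aa
⇒ A over [I-1,I-2,II-1,II-2]: 13 consistent
M/I-1 un ·: Mm
M/I-2 un ·: Mm
M/II-1 aff I-1×I-2: mm
M/II-2 un I-1×I-2: MM|Mm
⇒ M over [I-1,I-2,II-1,II-2]: 2 consistent

I-1 ∈ {AA Mm, Aa Mm}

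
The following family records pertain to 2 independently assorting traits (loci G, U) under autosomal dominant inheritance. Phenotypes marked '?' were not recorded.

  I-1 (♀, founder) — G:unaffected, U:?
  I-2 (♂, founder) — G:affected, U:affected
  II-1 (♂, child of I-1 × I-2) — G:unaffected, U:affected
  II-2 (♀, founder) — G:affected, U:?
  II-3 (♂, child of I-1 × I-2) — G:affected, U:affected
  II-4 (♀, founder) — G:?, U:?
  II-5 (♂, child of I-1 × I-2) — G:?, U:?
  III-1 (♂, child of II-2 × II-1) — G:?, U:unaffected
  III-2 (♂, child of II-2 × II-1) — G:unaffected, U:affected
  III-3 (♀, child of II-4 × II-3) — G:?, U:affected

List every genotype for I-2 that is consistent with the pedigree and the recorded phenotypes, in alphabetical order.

G/I-1 un ·: gg
G/I-2 aff ·: Gg
G/II-1 un I-1×I-2: gg
G/II-2 aff ·: Gg
G/II-3 aff I-1×I-2: Gg
G/II-4 ? ·: gg|Gg|GG
G/II-5 ? I-1×I-2: gg|Gg
G/III-1 ? II-2×II-1: gg|Gg
G/III-2 un II-2×II-1: gg
G/III-3 ? II-4×II-3: gg|Gg|GG
⇒ G over [I-1,I-2,II-1,II-2,II-3,II-4,II-5,III-1,III-2,III-3]: 28 consistent
U/I-1 ? ·: uu|Uu|UU
U/I-2 aff ·: Uu|UU
U/II-1 aff I-1×I-2: Uu
U/II-2 ? ·: uu|Uu
U/II-3 aff I-1×I-2: Uu|UU
U/II-4 ? ·: uu|Uu|UU
U/II-5 ? I-1×I-2: uu|Uu|UU
U/III-1 un II-2×II-1: uu
U/III-2 aff II-2×II-1: Uu|UU
U/III-3 aff II-4×II-3: Uu|UU
⇒ U over [I-1,I-2,II-1,II-2,II-3,II-4,II-5,III-1,III-2,III-3]: 234 consistent

I-2 ∈ {Gg UU, Gg Uu}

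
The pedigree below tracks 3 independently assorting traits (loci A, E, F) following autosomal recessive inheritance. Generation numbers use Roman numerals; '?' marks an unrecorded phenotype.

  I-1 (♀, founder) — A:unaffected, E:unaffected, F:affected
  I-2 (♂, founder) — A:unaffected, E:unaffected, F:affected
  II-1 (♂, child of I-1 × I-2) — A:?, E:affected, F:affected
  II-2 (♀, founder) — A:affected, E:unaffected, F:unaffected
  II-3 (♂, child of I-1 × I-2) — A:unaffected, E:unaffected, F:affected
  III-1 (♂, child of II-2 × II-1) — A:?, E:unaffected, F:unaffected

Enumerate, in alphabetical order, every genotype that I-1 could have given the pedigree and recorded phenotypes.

I-1 ∈ {AA Ee ff, Aa Ee ff}

A/I-1 un ·: AA|Aa
A/I-2 un ·: AA|Aa
A/II-1 ? I-1×I-2: AA|Aa|aa
A/II-2 aff ·: aa
A/II-3 un I-1×I-2: AA|Aa
A/III-1 ? II-2×II-1: Aa|aa
⇒ A over [I-1,I-2,II-1,II-2,II-3,III-1]: 21 consistent
E/I-1 un ·: Ee
E/I-2 un ·: Ee
E/II-1 aff I-1×I-2: ee
E/II-2 un ·: EE|Ee
E/II-3 un I-1×I-2: EE|Ee
E/III-1 un II-2×II-1: Ee
⇒ E over [I-1,I-2,II-1,II-2,II-3,III-1]: 4 consistent
F/I-1 aff ·: ff
F/I-2 aff ·: ff
F/II-1 aff I-1×I-2: ff
F/II-2 un ·: FF|Ff
F/II-3 aff I-1×I-2: ff
F/III-1 un II-2×II-1: Ff
⇒ F over [I-1,I-2,II-1,II-2,II-3,III-1]: 2 consistent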